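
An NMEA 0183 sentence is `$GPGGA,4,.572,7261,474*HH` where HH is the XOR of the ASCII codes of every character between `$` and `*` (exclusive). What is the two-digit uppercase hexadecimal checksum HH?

XOR the ASCII codes of the payload characters:
  'G' = 0x47 → acc = 0x47
  'P' = 0x50 → acc = 0x17
  'G' = 0x47 → acc = 0x50
  'G' = 0x47 → acc = 0x17
  'A' = 0x41 → acc = 0x56
  ',' = 0x2C → acc = 0x7A
  '4' = 0x34 → acc = 0x4E
  ',' = 0x2C → acc = 0x62
  '.' = 0x2E → acc = 0x4C
  '5' = 0x35 → acc = 0x79
  '7' = 0x37 → acc = 0x4E
  '2' = 0x32 → acc = 0x7C
  ',' = 0x2C → acc = 0x50
  '7' = 0x37 → acc = 0x67
  '2' = 0x32 → acc = 0x55
  '6' = 0x36 → acc = 0x63
  '1' = 0x31 → acc = 0x52
  ',' = 0x2C → acc = 0x7E
  '4' = 0x34 → acc = 0x4A
  '7' = 0x37 → acc = 0x7D
  '4' = 0x34 → acc = 0x49
Checksum = 0x49.

49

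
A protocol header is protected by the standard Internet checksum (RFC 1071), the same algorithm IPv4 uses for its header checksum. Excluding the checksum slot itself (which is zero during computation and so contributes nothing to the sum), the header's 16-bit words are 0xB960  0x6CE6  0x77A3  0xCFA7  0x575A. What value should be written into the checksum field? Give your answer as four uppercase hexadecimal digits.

One's-complement addition (fold any carry out of bit 15 back into bit 0):
  0xB960 + 0x6CE6 = 0x12646 → wrap carry → 0x2647
  0x2647 + 0x77A3 = 0x09DEA
  0x9DEA + 0xCFA7 = 0x16D91 → wrap carry → 0x6D92
  0x6D92 + 0x575A = 0x0C4EC
One's-complement sum = 0xC4EC.
Checksum = ~0xC4EC & 0xFFFF = 0x3B13.

3B13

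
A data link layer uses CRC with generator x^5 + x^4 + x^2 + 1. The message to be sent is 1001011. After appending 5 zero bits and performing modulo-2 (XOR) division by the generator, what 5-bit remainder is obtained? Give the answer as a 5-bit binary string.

Append 5 zeros: 100101100000. Divide by 110101 (XOR where the leading bit is 1):
  pos 0: 100101 XOR 110101 = 010000
  pos 1: 100001 XOR 110101 = 010100
  pos 2: 101000 XOR 110101 = 011101
  pos 3: 111010 XOR 110101 = 001111
  pos 5: 111100 XOR 110101 = 001001
Remainder (last 5 bits) = 10010. This is the CRC / FCS.

10010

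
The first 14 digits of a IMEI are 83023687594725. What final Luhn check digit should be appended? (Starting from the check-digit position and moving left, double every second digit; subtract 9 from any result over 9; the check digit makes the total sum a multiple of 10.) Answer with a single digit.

7

Partial digits right→left: 5 2 7 4 9 5 7 8 6 3 2 0 3 8
Double every second digit counting from the check-digit position (so the 1st, 3rd, 5th, ... of the partial from the right).
  doubled (with −9 where >9): 1 5 9 5 3 4 6 → sum 33
  kept as-is: 2 4 5 8 3 0 8 → sum 30
Total = 33 + 30 = 63.
Check digit = (10 − (63 mod 10)) mod 10 = 7.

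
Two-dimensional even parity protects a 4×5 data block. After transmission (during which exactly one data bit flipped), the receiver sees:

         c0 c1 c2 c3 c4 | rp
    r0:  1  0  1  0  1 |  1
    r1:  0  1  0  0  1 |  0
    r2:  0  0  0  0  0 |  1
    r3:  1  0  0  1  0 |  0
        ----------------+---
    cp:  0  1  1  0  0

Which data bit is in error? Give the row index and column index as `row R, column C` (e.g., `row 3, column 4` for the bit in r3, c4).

row 2, column 3

Recompute each row's even parity and compare to rp:
  r0: data parity 1, sent rp 1 → ok
  r1: data parity 0, sent rp 0 → ok
  r2: data parity 0, sent rp 1 → mismatch
  r3: data parity 0, sent rp 0 → ok
Recompute each column's even parity and compare to cp:
  c0: data parity 0, sent cp 0 → ok
  c1: data parity 1, sent cp 1 → ok
  c2: data parity 1, sent cp 1 → ok
  c3: data parity 1, sent cp 0 → mismatch
  c4: data parity 0, sent cp 0 → ok
Exactly one row (r2) and one column (c3) fail → the flipped bit is at their intersection.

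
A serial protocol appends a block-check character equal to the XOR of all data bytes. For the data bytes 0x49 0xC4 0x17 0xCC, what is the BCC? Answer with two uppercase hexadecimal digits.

56

XOR the bytes together:
  start with 0x49
  0x49 ⊕ 0xC4 = 0x8D
  0x8D ⊕ 0x17 = 0x9A
  0x9A ⊕ 0xCC = 0x56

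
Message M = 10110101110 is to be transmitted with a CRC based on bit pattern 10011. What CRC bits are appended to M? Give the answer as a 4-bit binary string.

Append 4 zeros: 101101011100000. Divide by 10011 (XOR where the leading bit is 1):
  pos 0: 10110 XOR 10011 = 00101
  pos 2: 10110 XOR 10011 = 00101
  pos 4: 10111 XOR 10011 = 00100
  pos 6: 10010 XOR 10011 = 00001
  pos 10: 10000 XOR 10011 = 00011
Remainder (last 4 bits) = 0011. This is the CRC / FCS.

0011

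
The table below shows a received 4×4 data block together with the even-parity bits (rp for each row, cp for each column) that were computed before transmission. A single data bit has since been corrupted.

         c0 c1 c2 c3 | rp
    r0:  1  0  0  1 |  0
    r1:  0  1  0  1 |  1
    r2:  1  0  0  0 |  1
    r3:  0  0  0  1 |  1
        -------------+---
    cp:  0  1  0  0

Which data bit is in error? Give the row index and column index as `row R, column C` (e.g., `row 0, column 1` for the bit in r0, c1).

Recompute each row's even parity and compare to rp:
  r0: data parity 0, sent rp 0 → ok
  r1: data parity 0, sent rp 1 → mismatch
  r2: data parity 1, sent rp 1 → ok
  r3: data parity 1, sent rp 1 → ok
Recompute each column's even parity and compare to cp:
  c0: data parity 0, sent cp 0 → ok
  c1: data parity 1, sent cp 1 → ok
  c2: data parity 0, sent cp 0 → ok
  c3: data parity 1, sent cp 0 → mismatch
Exactly one row (r1) and one column (c3) fail → the flipped bit is at their intersection.

row 1, column 3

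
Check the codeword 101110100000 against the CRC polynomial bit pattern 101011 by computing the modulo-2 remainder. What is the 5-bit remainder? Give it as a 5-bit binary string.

10011

Modulo-2 division of 101110100000 by 101011:
  pos 0: 101110 XOR 101011 = 000101
  pos 3: 101100 XOR 101011 = 000111
  pos 6: 111000 XOR 101011 = 010011
Remainder = 10011 (nonzero — an error is detected).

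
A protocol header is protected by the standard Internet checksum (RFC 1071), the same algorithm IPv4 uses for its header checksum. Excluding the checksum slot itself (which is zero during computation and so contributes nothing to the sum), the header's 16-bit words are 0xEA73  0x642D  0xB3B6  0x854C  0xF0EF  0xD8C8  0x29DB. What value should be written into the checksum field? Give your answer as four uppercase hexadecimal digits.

One's-complement addition (fold any carry out of bit 15 back into bit 0):
  0xEA73 + 0x642D = 0x14EA0 → wrap carry → 0x4EA1
  0x4EA1 + 0xB3B6 = 0x10257 → wrap carry → 0x0258
  0x0258 + 0x854C = 0x087A4
  0x87A4 + 0xF0EF = 0x17893 → wrap carry → 0x7894
  0x7894 + 0xD8C8 = 0x1515C → wrap carry → 0x515D
  0x515D + 0x29DB = 0x07B38
One's-complement sum = 0x7B38.
Checksum = ~0x7B38 & 0xFFFF = 0x84C7.

84C7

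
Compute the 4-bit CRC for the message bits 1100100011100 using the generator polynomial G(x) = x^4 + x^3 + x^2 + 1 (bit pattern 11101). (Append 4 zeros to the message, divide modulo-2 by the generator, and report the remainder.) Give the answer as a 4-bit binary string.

Append 4 zeros: 11001000111000000. Divide by 11101 (XOR where the leading bit is 1):
  pos 0: 11001 XOR 11101 = 00100
  pos 2: 10000 XOR 11101 = 01101
  pos 3: 11010 XOR 11101 = 00111
  pos 5: 11111 XOR 11101 = 00010
  pos 8: 10100 XOR 11101 = 01001
  pos 9: 10010 XOR 11101 = 01111
  pos 10: 11110 XOR 11101 = 00011
Remainder (last 4 bits) = 1100. This is the CRC / FCS.

1100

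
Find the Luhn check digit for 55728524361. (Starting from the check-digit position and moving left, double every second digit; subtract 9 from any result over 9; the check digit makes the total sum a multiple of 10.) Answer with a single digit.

Partial digits right→left: 1 6 3 4 2 5 8 2 7 5 5
Double every second digit counting from the check-digit position (so the 1st, 3rd, 5th, ... of the partial from the right).
  doubled (with −9 where >9): 2 6 4 7 5 1 → sum 25
  kept as-is: 6 4 5 2 5 → sum 22
Total = 25 + 22 = 47.
Check digit = (10 − (47 mod 10)) mod 10 = 3.

3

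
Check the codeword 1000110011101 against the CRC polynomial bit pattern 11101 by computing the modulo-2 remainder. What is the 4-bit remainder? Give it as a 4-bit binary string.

Modulo-2 division of 1000110011101 by 11101:
  pos 0: 10001 XOR 11101 = 01100
  pos 1: 11001 XOR 11101 = 00100
  pos 3: 10000 XOR 11101 = 01101
  pos 4: 11011 XOR 11101 = 00110
  pos 6: 11011 XOR 11101 = 00110
  pos 8: 11001 XOR 11101 = 00100
Remainder = 0100 (nonzero — an error is detected).

0100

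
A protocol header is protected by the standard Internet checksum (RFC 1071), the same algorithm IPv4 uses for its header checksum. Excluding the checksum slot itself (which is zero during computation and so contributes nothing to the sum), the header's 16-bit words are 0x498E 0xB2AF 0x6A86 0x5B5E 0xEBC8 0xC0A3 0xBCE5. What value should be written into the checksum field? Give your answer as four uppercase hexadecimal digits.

D48A

One's-complement addition (fold any carry out of bit 15 back into bit 0):
  0x498E + 0xB2AF = 0x0FC3D
  0xFC3D + 0x6A86 = 0x166C3 → wrap carry → 0x66C4
  0x66C4 + 0x5B5E = 0x0C222
  0xC222 + 0xEBC8 = 0x1ADEA → wrap carry → 0xADEB
  0xADEB + 0xC0A3 = 0x16E8E → wrap carry → 0x6E8F
  0x6E8F + 0xBCE5 = 0x12B74 → wrap carry → 0x2B75
One's-complement sum = 0x2B75.
Checksum = ~0x2B75 & 0xFFFF = 0xD48A.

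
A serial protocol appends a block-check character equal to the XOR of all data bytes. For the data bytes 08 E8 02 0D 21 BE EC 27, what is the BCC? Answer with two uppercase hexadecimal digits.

BB

XOR the bytes together:
  start with 0x08
  0x08 ⊕ 0xE8 = 0xE0
  0xE0 ⊕ 0x02 = 0xE2
  0xE2 ⊕ 0x0D = 0xEF
  0xEF ⊕ 0x21 = 0xCE
  0xCE ⊕ 0xBE = 0x70
  0x70 ⊕ 0xEC = 0x9C
  0x9C ⊕ 0x27 = 0xBB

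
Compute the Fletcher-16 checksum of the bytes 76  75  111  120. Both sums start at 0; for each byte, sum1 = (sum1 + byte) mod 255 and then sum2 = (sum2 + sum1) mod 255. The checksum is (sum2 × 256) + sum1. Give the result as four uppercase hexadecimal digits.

6A7F

Running sums (mod 255):
  after byte 0 (76): sum1=76, sum2=76
  after byte 1 (75): sum1=151, sum2=227
  after byte 2 (111): sum1=7, sum2=234
  after byte 3 (120): sum1=127, sum2=106
Checksum = sum2·256 + sum1 = 106·256 + 127 = 27263 = 0x6A7F.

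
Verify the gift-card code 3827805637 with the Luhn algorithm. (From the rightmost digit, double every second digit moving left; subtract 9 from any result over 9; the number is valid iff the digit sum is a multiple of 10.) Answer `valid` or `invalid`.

invalid

From the right, keep odd positions and double even positions (subtract 9 from any doubled value over 9):
  doubled (positions 2,4,...): 6 1 7 4 6 → sum 24
  kept (positions 1,3,...): 7 6 0 7 8 → sum 28
Total = 52.
52 mod 10 = 2, so the number is invalid.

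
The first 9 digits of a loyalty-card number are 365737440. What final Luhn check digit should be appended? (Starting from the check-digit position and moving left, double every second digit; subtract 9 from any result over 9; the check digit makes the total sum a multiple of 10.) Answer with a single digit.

Partial digits right→left: 0 4 4 7 3 7 5 6 3
Double every second digit counting from the check-digit position (so the 1st, 3rd, 5th, ... of the partial from the right).
  doubled (with −9 where >9): 0 8 6 1 6 → sum 21
  kept as-is: 4 7 7 6 → sum 24
Total = 21 + 24 = 45.
Check digit = (10 − (45 mod 10)) mod 10 = 5.

5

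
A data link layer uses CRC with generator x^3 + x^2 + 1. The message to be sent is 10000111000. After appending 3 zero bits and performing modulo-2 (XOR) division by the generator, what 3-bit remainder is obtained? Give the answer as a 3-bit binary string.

Append 3 zeros: 10000111000000. Divide by 1101 (XOR where the leading bit is 1):
  pos 0: 1000 XOR 1101 = 0101
  pos 1: 1010 XOR 1101 = 0111
  pos 2: 1111 XOR 1101 = 0010
  pos 4: 1011 XOR 1101 = 0110
  pos 5: 1100 XOR 1101 = 0001
  pos 8: 1000 XOR 1101 = 0101
  pos 9: 1010 XOR 1101 = 0111
  pos 10: 1110 XOR 1101 = 0011
Remainder (last 3 bits) = 011. This is the CRC / FCS.

011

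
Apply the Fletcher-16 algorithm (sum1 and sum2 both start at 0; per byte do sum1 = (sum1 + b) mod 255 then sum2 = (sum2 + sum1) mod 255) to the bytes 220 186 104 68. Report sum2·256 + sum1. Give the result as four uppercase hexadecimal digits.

Running sums (mod 255):
  after byte 0 (220): sum1=220, sum2=220
  after byte 1 (186): sum1=151, sum2=116
  after byte 2 (104): sum1=0, sum2=116
  after byte 3 (68): sum1=68, sum2=184
Checksum = sum2·256 + sum1 = 184·256 + 68 = 47172 = 0xB844.

B844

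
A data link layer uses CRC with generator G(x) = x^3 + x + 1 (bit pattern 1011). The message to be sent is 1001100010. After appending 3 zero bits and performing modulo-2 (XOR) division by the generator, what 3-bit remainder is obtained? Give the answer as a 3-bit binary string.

111

Append 3 zeros: 1001100010000. Divide by 1011 (XOR where the leading bit is 1):
  pos 0: 1001 XOR 1011 = 0010
  pos 2: 1010 XOR 1011 = 0001
  pos 5: 1001 XOR 1011 = 0010
  pos 7: 1000 XOR 1011 = 0011
  pos 9: 1100 XOR 1011 = 0111
Remainder (last 3 bits) = 111. This is the CRC / FCS.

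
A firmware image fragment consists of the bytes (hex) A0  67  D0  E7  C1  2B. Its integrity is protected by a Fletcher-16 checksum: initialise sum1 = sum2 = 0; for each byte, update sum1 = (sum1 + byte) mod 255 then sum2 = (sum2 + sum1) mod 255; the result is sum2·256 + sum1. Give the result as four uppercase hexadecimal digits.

72AD

Running sums (mod 255):
  after byte 0 (A0): sum1=160, sum2=160
  after byte 1 (67): sum1=8, sum2=168
  after byte 2 (D0): sum1=216, sum2=129
  after byte 3 (E7): sum1=192, sum2=66
  after byte 4 (C1): sum1=130, sum2=196
  after byte 5 (2B): sum1=173, sum2=114
Checksum = sum2·256 + sum1 = 114·256 + 173 = 29357 = 0x72AD.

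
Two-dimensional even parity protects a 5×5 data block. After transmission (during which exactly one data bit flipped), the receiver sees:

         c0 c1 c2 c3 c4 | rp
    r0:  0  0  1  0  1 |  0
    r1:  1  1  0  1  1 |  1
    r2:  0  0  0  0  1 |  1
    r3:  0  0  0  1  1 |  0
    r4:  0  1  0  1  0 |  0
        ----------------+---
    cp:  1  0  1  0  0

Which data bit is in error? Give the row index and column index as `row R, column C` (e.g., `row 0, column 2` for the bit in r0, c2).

row 1, column 3

Recompute each row's even parity and compare to rp:
  r0: data parity 0, sent rp 0 → ok
  r1: data parity 0, sent rp 1 → mismatch
  r2: data parity 1, sent rp 1 → ok
  r3: data parity 0, sent rp 0 → ok
  r4: data parity 0, sent rp 0 → ok
Recompute each column's even parity and compare to cp:
  c0: data parity 1, sent cp 1 → ok
  c1: data parity 0, sent cp 0 → ok
  c2: data parity 1, sent cp 1 → ok
  c3: data parity 1, sent cp 0 → mismatch
  c4: data parity 0, sent cp 0 → ok
Exactly one row (r1) and one column (c3) fail → the flipped bit is at their intersection.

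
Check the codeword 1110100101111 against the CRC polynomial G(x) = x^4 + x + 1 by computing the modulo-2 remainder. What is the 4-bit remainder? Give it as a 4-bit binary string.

Modulo-2 division of 1110100101111 by 10011:
  pos 0: 11101 XOR 10011 = 01110
  pos 1: 11100 XOR 10011 = 01111
  pos 2: 11110 XOR 10011 = 01101
  pos 3: 11011 XOR 10011 = 01000
  pos 4: 10000 XOR 10011 = 00011
  pos 7: 11111 XOR 10011 = 01100
  pos 8: 11001 XOR 10011 = 01010
Remainder = 1010 (nonzero — an error is detected).

1010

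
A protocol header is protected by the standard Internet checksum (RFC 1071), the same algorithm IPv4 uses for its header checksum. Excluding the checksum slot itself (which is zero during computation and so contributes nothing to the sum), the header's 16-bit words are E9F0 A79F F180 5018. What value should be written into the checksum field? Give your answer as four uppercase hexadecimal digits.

2CD6

One's-complement addition (fold any carry out of bit 15 back into bit 0):
  0xE9F0 + 0xA79F = 0x1918F → wrap carry → 0x9190
  0x9190 + 0xF180 = 0x18310 → wrap carry → 0x8311
  0x8311 + 0x5018 = 0x0D329
One's-complement sum = 0xD329.
Checksum = ~0xD329 & 0xFFFF = 0x2CD6.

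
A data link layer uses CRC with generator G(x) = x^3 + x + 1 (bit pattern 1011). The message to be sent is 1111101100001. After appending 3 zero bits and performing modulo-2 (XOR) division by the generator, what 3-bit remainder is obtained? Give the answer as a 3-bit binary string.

Append 3 zeros: 1111101100001000. Divide by 1011 (XOR where the leading bit is 1):
  pos 0: 1111 XOR 1011 = 0100
  pos 1: 1001 XOR 1011 = 0010
  pos 3: 1001 XOR 1011 = 0010
  pos 5: 1010 XOR 1011 = 0001
  pos 8: 1000 XOR 1011 = 0011
  pos 10: 1110 XOR 1011 = 0101
  pos 11: 1010 XOR 1011 = 0001
Remainder (last 3 bits) = 010. This is the CRC / FCS.

010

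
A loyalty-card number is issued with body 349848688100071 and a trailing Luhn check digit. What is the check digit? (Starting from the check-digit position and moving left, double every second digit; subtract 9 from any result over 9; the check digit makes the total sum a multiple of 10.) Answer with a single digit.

Partial digits right→left: 1 7 0 0 0 1 8 8 6 8 4 8 9 4 3
Double every second digit counting from the check-digit position (so the 1st, 3rd, 5th, ... of the partial from the right).
  doubled (with −9 where >9): 2 0 0 7 3 8 9 6 → sum 35
  kept as-is: 7 0 1 8 8 8 4 → sum 36
Total = 35 + 36 = 71.
Check digit = (10 − (71 mod 10)) mod 10 = 9.

9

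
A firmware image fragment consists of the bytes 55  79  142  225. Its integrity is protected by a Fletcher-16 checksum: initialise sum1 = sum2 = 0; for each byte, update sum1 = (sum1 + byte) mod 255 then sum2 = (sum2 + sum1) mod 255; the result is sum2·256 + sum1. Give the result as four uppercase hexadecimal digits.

Running sums (mod 255):
  after byte 0 (55): sum1=55, sum2=55
  after byte 1 (79): sum1=134, sum2=189
  after byte 2 (142): sum1=21, sum2=210
  after byte 3 (225): sum1=246, sum2=201
Checksum = sum2·256 + sum1 = 201·256 + 246 = 51702 = 0xC9F6.

C9F6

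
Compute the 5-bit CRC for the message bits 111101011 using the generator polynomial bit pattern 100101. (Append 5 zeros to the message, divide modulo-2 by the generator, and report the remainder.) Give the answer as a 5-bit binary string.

00110

Append 5 zeros: 11110101100000. Divide by 100101 (XOR where the leading bit is 1):
  pos 0: 111101 XOR 100101 = 011000
  pos 1: 110000 XOR 100101 = 010101
  pos 2: 101011 XOR 100101 = 001110
  pos 4: 111010 XOR 100101 = 011111
  pos 5: 111110 XOR 100101 = 011011
  pos 6: 110110 XOR 100101 = 010011
  pos 7: 100110 XOR 100101 = 000011
Remainder (last 5 bits) = 00110. This is the CRC / FCS.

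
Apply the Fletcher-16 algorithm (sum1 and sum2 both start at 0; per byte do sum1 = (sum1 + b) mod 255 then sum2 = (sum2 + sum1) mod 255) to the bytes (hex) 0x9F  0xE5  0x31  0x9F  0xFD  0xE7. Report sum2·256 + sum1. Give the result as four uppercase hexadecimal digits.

C23C

Running sums (mod 255):
  after byte 0 (0x9F): sum1=159, sum2=159
  after byte 1 (0xE5): sum1=133, sum2=37
  after byte 2 (0x31): sum1=182, sum2=219
  after byte 3 (0x9F): sum1=86, sum2=50
  after byte 4 (0xFD): sum1=84, sum2=134
  after byte 5 (0xE7): sum1=60, sum2=194
Checksum = sum2·256 + sum1 = 194·256 + 60 = 49724 = 0xC23C.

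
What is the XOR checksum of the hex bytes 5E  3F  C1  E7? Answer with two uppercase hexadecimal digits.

XOR the bytes together:
  start with 0x5E
  0x5E ⊕ 0x3F = 0x61
  0x61 ⊕ 0xC1 = 0xA0
  0xA0 ⊕ 0xE7 = 0x47

47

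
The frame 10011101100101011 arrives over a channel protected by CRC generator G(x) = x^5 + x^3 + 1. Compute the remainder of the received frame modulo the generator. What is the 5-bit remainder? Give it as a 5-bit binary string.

01101

Modulo-2 division of 10011101100101011 by 101001:
  pos 0: 100111 XOR 101001 = 001110
  pos 2: 111001 XOR 101001 = 010000
  pos 3: 100001 XOR 101001 = 001000
  pos 5: 100000 XOR 101001 = 001001
  pos 7: 100110 XOR 101001 = 001111
  pos 9: 111110 XOR 101001 = 010111
  pos 10: 101111 XOR 101001 = 000110
Remainder = 01101 (nonzero — an error is detected).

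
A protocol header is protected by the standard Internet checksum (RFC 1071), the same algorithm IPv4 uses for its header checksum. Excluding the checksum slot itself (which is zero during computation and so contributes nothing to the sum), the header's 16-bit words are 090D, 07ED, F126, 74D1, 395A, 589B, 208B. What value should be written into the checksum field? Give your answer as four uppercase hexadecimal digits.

One's-complement addition (fold any carry out of bit 15 back into bit 0):
  0x090D + 0x07ED = 0x010FA
  0x10FA + 0xF126 = 0x10220 → wrap carry → 0x0221
  0x0221 + 0x74D1 = 0x076F2
  0x76F2 + 0x395A = 0x0B04C
  0xB04C + 0x589B = 0x108E7 → wrap carry → 0x08E8
  0x08E8 + 0x208B = 0x02973
One's-complement sum = 0x2973.
Checksum = ~0x2973 & 0xFFFF = 0xD68C.

D68C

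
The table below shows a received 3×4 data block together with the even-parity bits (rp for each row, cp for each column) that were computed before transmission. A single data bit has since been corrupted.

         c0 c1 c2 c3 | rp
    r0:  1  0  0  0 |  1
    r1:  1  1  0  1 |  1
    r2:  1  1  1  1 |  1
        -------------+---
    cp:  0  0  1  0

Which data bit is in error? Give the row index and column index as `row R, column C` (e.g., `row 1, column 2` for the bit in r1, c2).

row 2, column 0

Recompute each row's even parity and compare to rp:
  r0: data parity 1, sent rp 1 → ok
  r1: data parity 1, sent rp 1 → ok
  r2: data parity 0, sent rp 1 → mismatch
Recompute each column's even parity and compare to cp:
  c0: data parity 1, sent cp 0 → mismatch
  c1: data parity 0, sent cp 0 → ok
  c2: data parity 1, sent cp 1 → ok
  c3: data parity 0, sent cp 0 → ok
Exactly one row (r2) and one column (c0) fail → the flipped bit is at their intersection.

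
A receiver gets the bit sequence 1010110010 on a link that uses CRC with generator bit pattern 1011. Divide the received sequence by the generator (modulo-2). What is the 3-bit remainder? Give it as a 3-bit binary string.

110

Modulo-2 division of 1010110010 by 1011:
  pos 0: 1010 XOR 1011 = 0001
  pos 3: 1110 XOR 1011 = 0101
  pos 4: 1010 XOR 1011 = 0001
Remainder = 110 (nonzero — an error is detected).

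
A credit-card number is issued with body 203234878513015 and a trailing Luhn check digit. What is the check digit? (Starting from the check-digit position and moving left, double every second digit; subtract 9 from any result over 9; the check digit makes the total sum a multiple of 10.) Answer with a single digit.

5

Partial digits right→left: 5 1 0 3 1 5 8 7 8 4 3 2 3 0 2
Double every second digit counting from the check-digit position (so the 1st, 3rd, 5th, ... of the partial from the right).
  doubled (with −9 where >9): 1 0 2 7 7 6 6 4 → sum 33
  kept as-is: 1 3 5 7 4 2 0 → sum 22
Total = 33 + 22 = 55.
Check digit = (10 − (55 mod 10)) mod 10 = 5.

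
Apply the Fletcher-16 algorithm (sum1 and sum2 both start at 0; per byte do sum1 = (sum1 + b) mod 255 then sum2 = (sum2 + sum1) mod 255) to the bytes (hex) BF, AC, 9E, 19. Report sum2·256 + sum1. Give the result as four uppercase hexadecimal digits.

5B24

Running sums (mod 255):
  after byte 0 (BF): sum1=191, sum2=191
  after byte 1 (AC): sum1=108, sum2=44
  after byte 2 (9E): sum1=11, sum2=55
  after byte 3 (19): sum1=36, sum2=91
Checksum = sum2·256 + sum1 = 91·256 + 36 = 23332 = 0x5B24.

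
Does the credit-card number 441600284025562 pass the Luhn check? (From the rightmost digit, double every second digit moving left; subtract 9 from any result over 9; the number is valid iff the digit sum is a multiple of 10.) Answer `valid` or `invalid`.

From the right, keep odd positions and double even positions (subtract 9 from any doubled value over 9):
  doubled (positions 2,4,...): 3 1 0 7 0 3 8 → sum 22
  kept (positions 1,3,...): 2 5 2 4 2 0 1 4 → sum 20
Total = 42.
42 mod 10 = 2, so the number is invalid.

invalid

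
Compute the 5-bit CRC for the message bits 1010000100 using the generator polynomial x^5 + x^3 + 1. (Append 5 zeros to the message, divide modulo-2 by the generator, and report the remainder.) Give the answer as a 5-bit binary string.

10000

Append 5 zeros: 101000010000000. Divide by 101001 (XOR where the leading bit is 1):
  pos 0: 101000 XOR 101001 = 000001
  pos 5: 101000 XOR 101001 = 000001
Remainder (last 5 bits) = 10000. This is the CRC / FCS.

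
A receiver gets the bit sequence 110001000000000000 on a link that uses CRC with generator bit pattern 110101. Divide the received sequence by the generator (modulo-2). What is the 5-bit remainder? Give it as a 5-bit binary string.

11010

Modulo-2 division of 110001000000000000 by 110101:
  pos 0: 110001 XOR 110101 = 000100
  pos 3: 100000 XOR 110101 = 010101
  pos 4: 101010 XOR 110101 = 011111
  pos 5: 111110 XOR 110101 = 001011
  pos 7: 101100 XOR 110101 = 011001
  pos 8: 110010 XOR 110101 = 000111
  pos 11: 111000 XOR 110101 = 001101
Remainder = 11010 (nonzero — an error is detected).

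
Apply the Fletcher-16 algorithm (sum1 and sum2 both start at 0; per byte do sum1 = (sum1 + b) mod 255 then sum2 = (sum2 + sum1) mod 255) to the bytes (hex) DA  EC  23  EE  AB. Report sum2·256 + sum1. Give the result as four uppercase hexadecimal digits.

EC85

Running sums (mod 255):
  after byte 0 (DA): sum1=218, sum2=218
  after byte 1 (EC): sum1=199, sum2=162
  after byte 2 (23): sum1=234, sum2=141
  after byte 3 (EE): sum1=217, sum2=103
  after byte 4 (AB): sum1=133, sum2=236
Checksum = sum2·256 + sum1 = 236·256 + 133 = 60549 = 0xEC85.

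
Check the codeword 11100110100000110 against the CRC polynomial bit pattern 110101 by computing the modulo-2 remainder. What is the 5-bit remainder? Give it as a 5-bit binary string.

00000

Modulo-2 division of 11100110100000110 by 110101:
  pos 0: 111001 XOR 110101 = 001100
  pos 2: 110010 XOR 110101 = 000111
  pos 5: 111100 XOR 110101 = 001001
  pos 7: 100100 XOR 110101 = 010001
  pos 8: 100010 XOR 110101 = 010111
  pos 9: 101111 XOR 110101 = 011010
  pos 10: 110101 XOR 110101 = 000000
Remainder = 00000 (zero — the frame passes the CRC check).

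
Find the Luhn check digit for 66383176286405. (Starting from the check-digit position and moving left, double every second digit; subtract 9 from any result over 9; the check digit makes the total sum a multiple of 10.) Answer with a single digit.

Partial digits right→left: 5 0 4 6 8 2 6 7 1 3 8 3 6 6
Double every second digit counting from the check-digit position (so the 1st, 3rd, 5th, ... of the partial from the right).
  doubled (with −9 where >9): 1 8 7 3 2 7 3 → sum 31
  kept as-is: 0 6 2 7 3 3 6 → sum 27
Total = 31 + 27 = 58.
Check digit = (10 − (58 mod 10)) mod 10 = 2.

2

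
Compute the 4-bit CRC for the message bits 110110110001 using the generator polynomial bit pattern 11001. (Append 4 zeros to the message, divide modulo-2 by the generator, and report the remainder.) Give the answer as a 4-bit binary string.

Append 4 zeros: 1101101100010000. Divide by 11001 (XOR where the leading bit is 1):
  pos 0: 11011 XOR 11001 = 00010
  pos 3: 10011 XOR 11001 = 01010
  pos 4: 10100 XOR 11001 = 01101
  pos 5: 11010 XOR 11001 = 00011
  pos 8: 11010 XOR 11001 = 00011
  pos 11: 11000 XOR 11001 = 00001
Remainder (last 4 bits) = 0001. This is the CRC / FCS.

0001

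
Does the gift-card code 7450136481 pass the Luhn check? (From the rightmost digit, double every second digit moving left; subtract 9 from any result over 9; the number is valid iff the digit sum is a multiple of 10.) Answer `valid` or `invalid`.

valid

From the right, keep odd positions and double even positions (subtract 9 from any doubled value over 9):
  doubled (positions 2,4,...): 7 3 2 1 5 → sum 18
  kept (positions 1,3,...): 1 4 3 0 4 → sum 12
Total = 30.
30 mod 10 = 0, so the number is valid.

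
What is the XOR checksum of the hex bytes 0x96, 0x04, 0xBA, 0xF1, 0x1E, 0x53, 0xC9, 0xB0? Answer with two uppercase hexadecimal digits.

ED

XOR the bytes together:
  start with 0x96
  0x96 ⊕ 0x04 = 0x92
  0x92 ⊕ 0xBA = 0x28
  0x28 ⊕ 0xF1 = 0xD9
  0xD9 ⊕ 0x1E = 0xC7
  0xC7 ⊕ 0x53 = 0x94
  0x94 ⊕ 0xC9 = 0x5D
  0x5D ⊕ 0xB0 = 0xED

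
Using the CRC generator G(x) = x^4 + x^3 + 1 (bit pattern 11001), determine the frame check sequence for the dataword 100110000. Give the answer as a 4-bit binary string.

1000

Append 4 zeros: 1001100000000. Divide by 11001 (XOR where the leading bit is 1):
  pos 0: 10011 XOR 11001 = 01010
  pos 1: 10100 XOR 11001 = 01101
  pos 2: 11010 XOR 11001 = 00011
  pos 5: 11000 XOR 11001 = 00001
Remainder (last 4 bits) = 1000. This is the CRC / FCS.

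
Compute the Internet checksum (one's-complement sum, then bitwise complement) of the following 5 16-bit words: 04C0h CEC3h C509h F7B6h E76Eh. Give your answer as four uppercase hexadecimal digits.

884C

One's-complement addition (fold any carry out of bit 15 back into bit 0):
  0x04C0 + 0xCEC3 = 0x0D383
  0xD383 + 0xC509 = 0x1988C → wrap carry → 0x988D
  0x988D + 0xF7B6 = 0x19043 → wrap carry → 0x9044
  0x9044 + 0xE76E = 0x177B2 → wrap carry → 0x77B3
One's-complement sum = 0x77B3.
Checksum = ~0x77B3 & 0xFFFF = 0x884C.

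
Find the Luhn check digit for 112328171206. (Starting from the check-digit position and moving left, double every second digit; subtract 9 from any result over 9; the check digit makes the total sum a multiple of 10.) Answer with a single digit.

6

Partial digits right→left: 6 0 2 1 7 1 8 2 3 2 1 1
Double every second digit counting from the check-digit position (so the 1st, 3rd, 5th, ... of the partial from the right).
  doubled (with −9 where >9): 3 4 5 7 6 2 → sum 27
  kept as-is: 0 1 1 2 2 1 → sum 7
Total = 27 + 7 = 34.
Check digit = (10 − (34 mod 10)) mod 10 = 6.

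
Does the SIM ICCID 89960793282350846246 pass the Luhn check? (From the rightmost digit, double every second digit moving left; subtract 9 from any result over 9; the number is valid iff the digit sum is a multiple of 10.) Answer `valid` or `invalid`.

valid

From the right, keep odd positions and double even positions (subtract 9 from any doubled value over 9):
  doubled (positions 2,4,...): 8 3 7 1 4 4 9 0 9 7 → sum 52
  kept (positions 1,3,...): 6 2 4 0 3 8 3 7 6 9 → sum 48
Total = 100.
100 mod 10 = 0, so the number is valid.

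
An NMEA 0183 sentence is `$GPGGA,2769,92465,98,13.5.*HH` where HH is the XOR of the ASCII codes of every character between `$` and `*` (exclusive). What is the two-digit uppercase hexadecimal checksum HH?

56

XOR the ASCII codes of the payload characters:
  'G' = 0x47 → acc = 0x47
  'P' = 0x50 → acc = 0x17
  'G' = 0x47 → acc = 0x50
  'G' = 0x47 → acc = 0x17
  'A' = 0x41 → acc = 0x56
  ',' = 0x2C → acc = 0x7A
  '2' = 0x32 → acc = 0x48
  '7' = 0x37 → acc = 0x7F
  '6' = 0x36 → acc = 0x49
  '9' = 0x39 → acc = 0x70
  ',' = 0x2C → acc = 0x5C
  '9' = 0x39 → acc = 0x65
  '2' = 0x32 → acc = 0x57
  '4' = 0x34 → acc = 0x63
  '6' = 0x36 → acc = 0x55
  '5' = 0x35 → acc = 0x60
  ',' = 0x2C → acc = 0x4C
  '9' = 0x39 → acc = 0x75
  '8' = 0x38 → acc = 0x4D
  ',' = 0x2C → acc = 0x61
  '1' = 0x31 → acc = 0x50
  '3' = 0x33 → acc = 0x63
  '.' = 0x2E → acc = 0x4D
  '5' = 0x35 → acc = 0x78
  '.' = 0x2E → acc = 0x56
Checksum = 0x56.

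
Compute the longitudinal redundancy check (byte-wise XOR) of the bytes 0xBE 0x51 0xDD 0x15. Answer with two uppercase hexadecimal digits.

XOR the bytes together:
  start with 0xBE
  0xBE ⊕ 0x51 = 0xEF
  0xEF ⊕ 0xDD = 0x32
  0x32 ⊕ 0x15 = 0x27

27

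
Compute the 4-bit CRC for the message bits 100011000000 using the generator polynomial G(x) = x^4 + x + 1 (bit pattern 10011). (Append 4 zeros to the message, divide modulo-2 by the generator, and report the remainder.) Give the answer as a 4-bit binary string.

1000

Append 4 zeros: 1000110000000000. Divide by 10011 (XOR where the leading bit is 1):
  pos 0: 10001 XOR 10011 = 00010
  pos 3: 10100 XOR 10011 = 00111
  pos 5: 11100 XOR 10011 = 01111
  pos 6: 11110 XOR 10011 = 01101
  pos 7: 11010 XOR 10011 = 01001
  pos 8: 10010 XOR 10011 = 00001
Remainder (last 4 bits) = 1000. This is the CRC / FCS.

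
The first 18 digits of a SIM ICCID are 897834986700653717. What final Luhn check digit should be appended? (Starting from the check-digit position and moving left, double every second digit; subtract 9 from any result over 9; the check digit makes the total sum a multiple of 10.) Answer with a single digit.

Partial digits right→left: 7 1 7 3 5 6 0 0 7 6 8 9 4 3 8 7 9 8
Double every second digit counting from the check-digit position (so the 1st, 3rd, 5th, ... of the partial from the right).
  doubled (with −9 where >9): 5 5 1 0 5 7 8 7 9 → sum 47
  kept as-is: 1 3 6 0 6 9 3 7 8 → sum 43
Total = 47 + 43 = 90.
Check digit = (10 − (90 mod 10)) mod 10 = 0.

0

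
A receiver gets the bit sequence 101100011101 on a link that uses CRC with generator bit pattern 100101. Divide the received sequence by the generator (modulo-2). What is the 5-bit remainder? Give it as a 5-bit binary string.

Modulo-2 division of 101100011101 by 100101:
  pos 0: 101100 XOR 100101 = 001001
  pos 2: 100101 XOR 100101 = 000000
Remainder = 01101 (nonzero — an error is detected).

01101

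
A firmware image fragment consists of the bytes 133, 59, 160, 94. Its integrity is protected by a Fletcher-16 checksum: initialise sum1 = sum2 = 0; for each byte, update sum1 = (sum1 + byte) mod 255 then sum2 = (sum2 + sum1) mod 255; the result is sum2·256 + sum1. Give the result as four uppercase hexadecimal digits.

Running sums (mod 255):
  after byte 0 (133): sum1=133, sum2=133
  after byte 1 (59): sum1=192, sum2=70
  after byte 2 (160): sum1=97, sum2=167
  after byte 3 (94): sum1=191, sum2=103
Checksum = sum2·256 + sum1 = 103·256 + 191 = 26559 = 0x67BF.

67BF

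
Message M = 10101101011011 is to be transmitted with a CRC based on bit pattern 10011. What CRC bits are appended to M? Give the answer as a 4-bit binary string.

Append 4 zeros: 101011010110110000. Divide by 10011 (XOR where the leading bit is 1):
  pos 0: 10101 XOR 10011 = 00110
  pos 2: 11010 XOR 10011 = 01001
  pos 3: 10011 XOR 10011 = 00000
  pos 9: 11011 XOR 10011 = 01000
  pos 10: 10000 XOR 10011 = 00011
  pos 13: 11000 XOR 10011 = 01011
Remainder (last 4 bits) = 1011. This is the CRC / FCS.

1011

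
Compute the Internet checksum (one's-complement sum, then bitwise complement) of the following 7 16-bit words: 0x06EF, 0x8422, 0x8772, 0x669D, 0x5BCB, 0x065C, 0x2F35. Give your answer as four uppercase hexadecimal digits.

F581

One's-complement addition (fold any carry out of bit 15 back into bit 0):
  0x06EF + 0x8422 = 0x08B11
  0x8B11 + 0x8772 = 0x11283 → wrap carry → 0x1284
  0x1284 + 0x669D = 0x07921
  0x7921 + 0x5BCB = 0x0D4EC
  0xD4EC + 0x065C = 0x0DB48
  0xDB48 + 0x2F35 = 0x10A7D → wrap carry → 0x0A7E
One's-complement sum = 0x0A7E.
Checksum = ~0x0A7E & 0xFFFF = 0xF581.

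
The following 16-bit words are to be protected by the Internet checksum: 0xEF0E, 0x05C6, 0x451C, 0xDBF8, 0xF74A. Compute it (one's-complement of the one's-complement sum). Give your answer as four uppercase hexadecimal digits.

One's-complement addition (fold any carry out of bit 15 back into bit 0):
  0xEF0E + 0x05C6 = 0x0F4D4
  0xF4D4 + 0x451C = 0x139F0 → wrap carry → 0x39F1
  0x39F1 + 0xDBF8 = 0x115E9 → wrap carry → 0x15EA
  0x15EA + 0xF74A = 0x10D34 → wrap carry → 0x0D35
One's-complement sum = 0x0D35.
Checksum = ~0x0D35 & 0xFFFF = 0xF2CA.

F2CA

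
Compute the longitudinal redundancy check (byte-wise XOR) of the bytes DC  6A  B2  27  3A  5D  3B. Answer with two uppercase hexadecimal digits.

XOR the bytes together:
  start with 0xDC
  0xDC ⊕ 0x6A = 0xB6
  0xB6 ⊕ 0xB2 = 0x04
  0x04 ⊕ 0x27 = 0x23
  0x23 ⊕ 0x3A = 0x19
  0x19 ⊕ 0x5D = 0x44
  0x44 ⊕ 0x3B = 0x7F

7F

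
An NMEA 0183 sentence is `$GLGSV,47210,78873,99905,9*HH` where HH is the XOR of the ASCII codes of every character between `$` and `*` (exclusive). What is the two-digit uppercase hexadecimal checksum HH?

4F

XOR the ASCII codes of the payload characters:
  'G' = 0x47 → acc = 0x47
  'L' = 0x4C → acc = 0x0B
  'G' = 0x47 → acc = 0x4C
  'S' = 0x53 → acc = 0x1F
  'V' = 0x56 → acc = 0x49
  ',' = 0x2C → acc = 0x65
  '4' = 0x34 → acc = 0x51
  '7' = 0x37 → acc = 0x66
  '2' = 0x32 → acc = 0x54
  '1' = 0x31 → acc = 0x65
  '0' = 0x30 → acc = 0x55
  ',' = 0x2C → acc = 0x79
  '7' = 0x37 → acc = 0x4E
  '8' = 0x38 → acc = 0x76
  '8' = 0x38 → acc = 0x4E
  '7' = 0x37 → acc = 0x79
  '3' = 0x33 → acc = 0x4A
  ',' = 0x2C → acc = 0x66
  '9' = 0x39 → acc = 0x5F
  '9' = 0x39 → acc = 0x66
  '9' = 0x39 → acc = 0x5F
  '0' = 0x30 → acc = 0x6F
  '5' = 0x35 → acc = 0x5A
  ',' = 0x2C → acc = 0x76
  '9' = 0x39 → acc = 0x4F
Checksum = 0x4F.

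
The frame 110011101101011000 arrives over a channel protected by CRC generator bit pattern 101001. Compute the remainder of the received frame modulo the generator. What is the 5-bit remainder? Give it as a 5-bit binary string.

Modulo-2 division of 110011101101011000 by 101001:
  pos 0: 110011 XOR 101001 = 011010
  pos 1: 110101 XOR 101001 = 011100
  pos 2: 111000 XOR 101001 = 010001
  pos 3: 100011 XOR 101001 = 001010
  pos 5: 101010 XOR 101001 = 000011
  pos 9: 111011 XOR 101001 = 010010
  pos 10: 100100 XOR 101001 = 001101
  pos 12: 110100 XOR 101001 = 011101
Remainder = 11101 (nonzero — an error is detected).

11101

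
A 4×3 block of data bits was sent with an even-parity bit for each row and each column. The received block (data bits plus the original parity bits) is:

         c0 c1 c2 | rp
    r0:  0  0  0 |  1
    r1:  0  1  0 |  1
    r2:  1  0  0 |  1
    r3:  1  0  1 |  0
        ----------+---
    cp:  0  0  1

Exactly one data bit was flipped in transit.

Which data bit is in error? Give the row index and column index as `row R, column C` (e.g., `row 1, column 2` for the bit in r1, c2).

Recompute each row's even parity and compare to rp:
  r0: data parity 0, sent rp 1 → mismatch
  r1: data parity 1, sent rp 1 → ok
  r2: data parity 1, sent rp 1 → ok
  r3: data parity 0, sent rp 0 → ok
Recompute each column's even parity and compare to cp:
  c0: data parity 0, sent cp 0 → ok
  c1: data parity 1, sent cp 0 → mismatch
  c2: data parity 1, sent cp 1 → ok
Exactly one row (r0) and one column (c1) fail → the flipped bit is at their intersection.

row 0, column 1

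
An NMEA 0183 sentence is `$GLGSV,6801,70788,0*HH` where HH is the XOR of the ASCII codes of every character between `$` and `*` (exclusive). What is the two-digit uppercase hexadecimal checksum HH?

XOR the ASCII codes of the payload characters:
  'G' = 0x47 → acc = 0x47
  'L' = 0x4C → acc = 0x0B
  'G' = 0x47 → acc = 0x4C
  'S' = 0x53 → acc = 0x1F
  'V' = 0x56 → acc = 0x49
  ',' = 0x2C → acc = 0x65
  '6' = 0x36 → acc = 0x53
  '8' = 0x38 → acc = 0x6B
  '0' = 0x30 → acc = 0x5B
  '1' = 0x31 → acc = 0x6A
  ',' = 0x2C → acc = 0x46
  '7' = 0x37 → acc = 0x71
  '0' = 0x30 → acc = 0x41
  '7' = 0x37 → acc = 0x76
  '8' = 0x38 → acc = 0x4E
  '8' = 0x38 → acc = 0x76
  ',' = 0x2C → acc = 0x5A
  '0' = 0x30 → acc = 0x6A
Checksum = 0x6A.

6A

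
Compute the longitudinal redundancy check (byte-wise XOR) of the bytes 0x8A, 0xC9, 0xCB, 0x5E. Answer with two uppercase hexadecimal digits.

D6

XOR the bytes together:
  start with 0x8A
  0x8A ⊕ 0xC9 = 0x43
  0x43 ⊕ 0xCB = 0x88
  0x88 ⊕ 0x5E = 0xD6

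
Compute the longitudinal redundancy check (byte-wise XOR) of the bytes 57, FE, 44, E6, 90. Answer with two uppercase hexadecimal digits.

XOR the bytes together:
  start with 0x57
  0x57 ⊕ 0xFE = 0xA9
  0xA9 ⊕ 0x44 = 0xED
  0xED ⊕ 0xE6 = 0x0B
  0x0B ⊕ 0x90 = 0x9B

9B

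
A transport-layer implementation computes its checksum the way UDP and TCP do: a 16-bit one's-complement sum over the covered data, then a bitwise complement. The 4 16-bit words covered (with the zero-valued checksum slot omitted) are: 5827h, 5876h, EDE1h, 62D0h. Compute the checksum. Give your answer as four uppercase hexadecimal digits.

FEAF

One's-complement addition (fold any carry out of bit 15 back into bit 0):
  0x5827 + 0x5876 = 0x0B09D
  0xB09D + 0xEDE1 = 0x19E7E → wrap carry → 0x9E7F
  0x9E7F + 0x62D0 = 0x1014F → wrap carry → 0x0150
One's-complement sum = 0x0150.
Checksum = ~0x0150 & 0xFFFF = 0xFEAF.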